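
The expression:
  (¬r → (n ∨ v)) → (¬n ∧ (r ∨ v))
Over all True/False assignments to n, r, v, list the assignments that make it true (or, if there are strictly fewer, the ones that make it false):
is true only for:
  n=False, r=False, v=False;
  n=False, r=False, v=True;
  n=False, r=True, v=False;
  n=False, r=True, v=True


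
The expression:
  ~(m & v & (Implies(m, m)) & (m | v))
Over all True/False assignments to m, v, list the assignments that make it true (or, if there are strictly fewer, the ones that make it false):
is false only for:
  m=True, v=True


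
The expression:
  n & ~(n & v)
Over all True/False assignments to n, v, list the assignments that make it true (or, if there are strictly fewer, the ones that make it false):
is true only for:
  n=True, v=False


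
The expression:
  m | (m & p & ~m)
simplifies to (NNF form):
m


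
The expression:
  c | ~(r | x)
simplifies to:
c | (~r & ~x)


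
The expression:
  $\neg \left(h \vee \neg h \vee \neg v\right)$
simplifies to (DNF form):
$\text{False}$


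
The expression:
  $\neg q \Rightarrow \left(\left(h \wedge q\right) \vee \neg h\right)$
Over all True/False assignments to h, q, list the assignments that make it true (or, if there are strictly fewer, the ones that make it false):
is false only for:
  h=True, q=False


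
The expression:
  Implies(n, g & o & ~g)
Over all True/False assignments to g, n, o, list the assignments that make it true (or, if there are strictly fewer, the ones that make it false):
is true only for:
  g=False, n=False, o=False;
  g=False, n=False, o=True;
  g=True, n=False, o=False;
  g=True, n=False, o=True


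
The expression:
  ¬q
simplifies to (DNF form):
¬q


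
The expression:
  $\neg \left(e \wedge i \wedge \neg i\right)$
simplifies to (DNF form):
$\text{True}$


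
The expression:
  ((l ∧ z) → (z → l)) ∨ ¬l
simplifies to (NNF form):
True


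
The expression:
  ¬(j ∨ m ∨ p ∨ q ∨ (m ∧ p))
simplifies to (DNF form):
¬j ∧ ¬m ∧ ¬p ∧ ¬q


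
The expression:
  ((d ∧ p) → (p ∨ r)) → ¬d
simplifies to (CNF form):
¬d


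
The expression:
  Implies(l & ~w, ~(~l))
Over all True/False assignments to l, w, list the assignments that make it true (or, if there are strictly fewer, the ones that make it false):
is always true.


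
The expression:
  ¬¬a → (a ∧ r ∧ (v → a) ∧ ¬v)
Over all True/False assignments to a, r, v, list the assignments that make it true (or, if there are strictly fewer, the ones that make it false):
is false only for:
  a=True, r=False, v=False;
  a=True, r=False, v=True;
  a=True, r=True, v=True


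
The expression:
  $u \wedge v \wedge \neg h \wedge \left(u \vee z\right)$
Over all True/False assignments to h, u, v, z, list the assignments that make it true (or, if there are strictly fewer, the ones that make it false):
is true only for:
  h=False, u=True, v=True, z=False;
  h=False, u=True, v=True, z=True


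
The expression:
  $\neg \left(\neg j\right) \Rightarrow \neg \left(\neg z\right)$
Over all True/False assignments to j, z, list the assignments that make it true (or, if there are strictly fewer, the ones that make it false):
is false only for:
  j=True, z=False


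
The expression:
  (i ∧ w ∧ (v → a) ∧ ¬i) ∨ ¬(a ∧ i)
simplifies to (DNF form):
¬a ∨ ¬i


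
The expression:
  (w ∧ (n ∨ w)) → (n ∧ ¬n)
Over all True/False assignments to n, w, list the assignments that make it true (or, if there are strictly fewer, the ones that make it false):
is true only for:
  n=False, w=False;
  n=True, w=False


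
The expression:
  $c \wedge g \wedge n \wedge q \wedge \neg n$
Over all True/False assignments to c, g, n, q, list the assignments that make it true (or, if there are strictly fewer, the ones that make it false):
is never true.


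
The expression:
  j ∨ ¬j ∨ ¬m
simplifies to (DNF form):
True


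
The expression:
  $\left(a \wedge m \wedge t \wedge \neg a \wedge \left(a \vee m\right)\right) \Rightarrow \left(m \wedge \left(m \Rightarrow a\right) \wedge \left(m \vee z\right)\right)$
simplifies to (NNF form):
$\text{True}$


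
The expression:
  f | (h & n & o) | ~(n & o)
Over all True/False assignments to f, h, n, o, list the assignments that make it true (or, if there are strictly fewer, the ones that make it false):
is false only for:
  f=False, h=False, n=True, o=True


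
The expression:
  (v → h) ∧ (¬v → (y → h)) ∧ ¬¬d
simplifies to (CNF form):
d ∧ (h ∨ ¬v) ∧ (h ∨ ¬y)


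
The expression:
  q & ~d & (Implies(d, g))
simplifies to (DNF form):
q & ~d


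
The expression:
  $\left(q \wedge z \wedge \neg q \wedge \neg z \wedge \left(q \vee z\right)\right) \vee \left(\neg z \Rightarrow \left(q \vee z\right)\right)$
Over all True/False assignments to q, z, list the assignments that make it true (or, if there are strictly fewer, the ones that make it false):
is false only for:
  q=False, z=False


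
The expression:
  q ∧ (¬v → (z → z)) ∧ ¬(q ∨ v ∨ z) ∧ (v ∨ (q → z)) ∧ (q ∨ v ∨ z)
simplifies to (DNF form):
False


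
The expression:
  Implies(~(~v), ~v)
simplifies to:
~v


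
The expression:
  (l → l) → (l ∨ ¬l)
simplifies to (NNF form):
True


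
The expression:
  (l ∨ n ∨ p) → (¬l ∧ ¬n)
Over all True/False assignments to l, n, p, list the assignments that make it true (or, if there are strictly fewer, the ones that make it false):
is true only for:
  l=False, n=False, p=False;
  l=False, n=False, p=True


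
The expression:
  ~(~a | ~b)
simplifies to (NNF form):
a & b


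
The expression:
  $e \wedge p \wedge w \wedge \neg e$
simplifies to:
$\text{False}$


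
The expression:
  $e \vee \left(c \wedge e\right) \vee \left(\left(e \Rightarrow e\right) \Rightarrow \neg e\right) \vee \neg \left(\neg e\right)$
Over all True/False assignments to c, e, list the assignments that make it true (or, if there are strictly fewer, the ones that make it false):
is always true.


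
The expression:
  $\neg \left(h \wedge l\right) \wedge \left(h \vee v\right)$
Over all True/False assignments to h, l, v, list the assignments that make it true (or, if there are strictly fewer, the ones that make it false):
is true only for:
  h=False, l=False, v=True;
  h=False, l=True, v=True;
  h=True, l=False, v=False;
  h=True, l=False, v=True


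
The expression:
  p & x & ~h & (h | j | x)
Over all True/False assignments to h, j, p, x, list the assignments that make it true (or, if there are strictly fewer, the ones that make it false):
is true only for:
  h=False, j=False, p=True, x=True;
  h=False, j=True, p=True, x=True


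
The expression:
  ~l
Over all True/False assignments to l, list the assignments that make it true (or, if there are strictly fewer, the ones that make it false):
is true only for:
  l=False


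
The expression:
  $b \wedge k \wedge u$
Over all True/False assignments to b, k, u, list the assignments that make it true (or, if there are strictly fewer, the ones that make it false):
is true only for:
  b=True, k=True, u=True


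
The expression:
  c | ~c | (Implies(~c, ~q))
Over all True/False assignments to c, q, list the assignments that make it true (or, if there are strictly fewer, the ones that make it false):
is always true.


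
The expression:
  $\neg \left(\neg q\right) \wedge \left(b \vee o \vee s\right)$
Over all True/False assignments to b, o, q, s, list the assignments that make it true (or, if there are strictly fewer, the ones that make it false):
is true only for:
  b=False, o=False, q=True, s=True;
  b=False, o=True, q=True, s=False;
  b=False, o=True, q=True, s=True;
  b=True, o=False, q=True, s=False;
  b=True, o=False, q=True, s=True;
  b=True, o=True, q=True, s=False;
  b=True, o=True, q=True, s=True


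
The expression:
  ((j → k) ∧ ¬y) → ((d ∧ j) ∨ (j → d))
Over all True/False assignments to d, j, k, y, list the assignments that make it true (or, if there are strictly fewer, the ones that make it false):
is false only for:
  d=False, j=True, k=True, y=False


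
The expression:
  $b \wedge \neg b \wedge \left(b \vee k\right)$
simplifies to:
$\text{False}$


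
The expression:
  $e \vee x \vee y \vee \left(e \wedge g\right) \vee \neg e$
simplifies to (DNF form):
$\text{True}$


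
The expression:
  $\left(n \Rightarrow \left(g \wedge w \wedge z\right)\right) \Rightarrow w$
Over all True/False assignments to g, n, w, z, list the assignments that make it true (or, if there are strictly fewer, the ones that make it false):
is false only for:
  g=False, n=False, w=False, z=False;
  g=False, n=False, w=False, z=True;
  g=True, n=False, w=False, z=False;
  g=True, n=False, w=False, z=True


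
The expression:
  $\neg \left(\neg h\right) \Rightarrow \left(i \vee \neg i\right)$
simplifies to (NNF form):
$\text{True}$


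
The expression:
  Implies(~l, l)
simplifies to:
l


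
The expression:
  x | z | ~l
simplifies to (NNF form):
x | z | ~l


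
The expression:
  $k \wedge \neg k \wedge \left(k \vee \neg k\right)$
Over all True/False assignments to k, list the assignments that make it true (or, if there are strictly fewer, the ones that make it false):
is never true.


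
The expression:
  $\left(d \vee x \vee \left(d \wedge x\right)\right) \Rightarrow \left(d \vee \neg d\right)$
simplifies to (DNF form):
$\text{True}$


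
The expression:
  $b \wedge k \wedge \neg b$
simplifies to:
$\text{False}$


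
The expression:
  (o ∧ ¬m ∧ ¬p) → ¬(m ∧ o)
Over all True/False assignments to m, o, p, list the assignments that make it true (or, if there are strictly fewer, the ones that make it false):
is always true.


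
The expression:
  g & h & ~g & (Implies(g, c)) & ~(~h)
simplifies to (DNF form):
False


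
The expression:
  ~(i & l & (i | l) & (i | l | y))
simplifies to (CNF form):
~i | ~l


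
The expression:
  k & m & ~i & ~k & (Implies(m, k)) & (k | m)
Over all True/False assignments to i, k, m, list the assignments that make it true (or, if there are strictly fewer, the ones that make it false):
is never true.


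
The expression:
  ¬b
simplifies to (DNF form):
¬b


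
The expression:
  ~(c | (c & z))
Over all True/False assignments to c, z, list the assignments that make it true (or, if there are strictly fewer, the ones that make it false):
is true only for:
  c=False, z=False;
  c=False, z=True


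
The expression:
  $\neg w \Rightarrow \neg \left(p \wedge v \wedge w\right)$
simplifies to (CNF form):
$\text{True}$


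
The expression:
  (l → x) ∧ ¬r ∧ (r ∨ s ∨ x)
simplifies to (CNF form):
¬r ∧ (s ∨ x) ∧ (x ∨ ¬l)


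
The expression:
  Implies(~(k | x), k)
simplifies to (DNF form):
k | x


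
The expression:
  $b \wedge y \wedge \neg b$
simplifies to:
$\text{False}$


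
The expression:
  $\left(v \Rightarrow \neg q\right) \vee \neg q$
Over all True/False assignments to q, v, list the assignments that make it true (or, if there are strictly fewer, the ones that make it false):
is false only for:
  q=True, v=True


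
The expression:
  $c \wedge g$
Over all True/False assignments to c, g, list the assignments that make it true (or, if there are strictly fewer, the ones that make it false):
is true only for:
  c=True, g=True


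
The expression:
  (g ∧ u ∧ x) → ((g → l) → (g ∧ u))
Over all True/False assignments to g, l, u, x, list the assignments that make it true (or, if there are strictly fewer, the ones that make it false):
is always true.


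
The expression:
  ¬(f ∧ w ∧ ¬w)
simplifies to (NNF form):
True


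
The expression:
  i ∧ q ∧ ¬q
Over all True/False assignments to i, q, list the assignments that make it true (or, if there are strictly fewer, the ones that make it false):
is never true.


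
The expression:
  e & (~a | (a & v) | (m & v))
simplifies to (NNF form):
e & (v | ~a)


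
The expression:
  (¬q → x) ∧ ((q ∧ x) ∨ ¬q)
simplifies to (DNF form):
x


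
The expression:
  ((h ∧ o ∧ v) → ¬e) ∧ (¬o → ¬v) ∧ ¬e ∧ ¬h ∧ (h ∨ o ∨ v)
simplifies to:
o ∧ ¬e ∧ ¬h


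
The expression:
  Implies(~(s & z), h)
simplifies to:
h | (s & z)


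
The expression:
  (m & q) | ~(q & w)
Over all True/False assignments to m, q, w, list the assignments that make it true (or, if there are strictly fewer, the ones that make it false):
is false only for:
  m=False, q=True, w=True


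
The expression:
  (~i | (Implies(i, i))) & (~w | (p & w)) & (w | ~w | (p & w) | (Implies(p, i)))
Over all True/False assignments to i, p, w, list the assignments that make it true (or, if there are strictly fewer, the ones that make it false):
is false only for:
  i=False, p=False, w=True;
  i=True, p=False, w=True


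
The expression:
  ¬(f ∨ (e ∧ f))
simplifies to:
¬f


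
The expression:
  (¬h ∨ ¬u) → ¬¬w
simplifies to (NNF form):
w ∨ (h ∧ u)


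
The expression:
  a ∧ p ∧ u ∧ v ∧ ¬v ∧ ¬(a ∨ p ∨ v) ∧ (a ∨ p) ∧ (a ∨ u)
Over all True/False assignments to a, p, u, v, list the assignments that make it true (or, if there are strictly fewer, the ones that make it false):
is never true.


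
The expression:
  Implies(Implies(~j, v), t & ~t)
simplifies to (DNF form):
~j & ~v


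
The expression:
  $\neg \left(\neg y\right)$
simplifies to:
$y$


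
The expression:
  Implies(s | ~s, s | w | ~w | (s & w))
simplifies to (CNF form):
True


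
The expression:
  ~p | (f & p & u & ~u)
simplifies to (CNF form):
~p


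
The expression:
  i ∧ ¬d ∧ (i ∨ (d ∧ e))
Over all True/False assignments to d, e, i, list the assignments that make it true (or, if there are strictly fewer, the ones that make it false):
is true only for:
  d=False, e=False, i=True;
  d=False, e=True, i=True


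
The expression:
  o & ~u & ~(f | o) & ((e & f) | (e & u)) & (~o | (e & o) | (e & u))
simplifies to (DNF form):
False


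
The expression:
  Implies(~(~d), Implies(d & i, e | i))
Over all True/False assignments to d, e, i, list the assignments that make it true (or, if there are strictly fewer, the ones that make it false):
is always true.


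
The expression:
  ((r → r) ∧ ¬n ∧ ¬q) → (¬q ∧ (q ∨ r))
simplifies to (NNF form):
n ∨ q ∨ r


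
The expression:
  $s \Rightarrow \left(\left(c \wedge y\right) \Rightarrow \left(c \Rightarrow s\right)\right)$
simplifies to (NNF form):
$\text{True}$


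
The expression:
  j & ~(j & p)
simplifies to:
j & ~p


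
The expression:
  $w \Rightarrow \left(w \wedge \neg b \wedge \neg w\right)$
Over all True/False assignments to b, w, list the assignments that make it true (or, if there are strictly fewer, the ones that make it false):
is true only for:
  b=False, w=False;
  b=True, w=False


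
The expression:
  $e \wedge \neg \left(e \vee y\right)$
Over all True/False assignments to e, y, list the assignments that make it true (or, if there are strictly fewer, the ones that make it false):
is never true.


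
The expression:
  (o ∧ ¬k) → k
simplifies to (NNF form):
k ∨ ¬o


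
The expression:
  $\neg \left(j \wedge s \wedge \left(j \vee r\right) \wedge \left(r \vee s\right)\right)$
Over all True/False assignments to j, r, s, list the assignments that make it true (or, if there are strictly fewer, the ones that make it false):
is false only for:
  j=True, r=False, s=True;
  j=True, r=True, s=True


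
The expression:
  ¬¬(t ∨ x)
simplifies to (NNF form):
t ∨ x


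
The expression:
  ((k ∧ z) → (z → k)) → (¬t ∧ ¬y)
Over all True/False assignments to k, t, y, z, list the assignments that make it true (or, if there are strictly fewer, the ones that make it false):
is true only for:
  k=False, t=False, y=False, z=False;
  k=False, t=False, y=False, z=True;
  k=True, t=False, y=False, z=False;
  k=True, t=False, y=False, z=True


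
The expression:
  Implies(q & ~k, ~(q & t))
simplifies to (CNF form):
k | ~q | ~t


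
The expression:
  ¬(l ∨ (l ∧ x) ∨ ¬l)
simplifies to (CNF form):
False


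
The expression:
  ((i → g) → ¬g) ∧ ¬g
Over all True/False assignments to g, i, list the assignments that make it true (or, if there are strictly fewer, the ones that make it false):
is true only for:
  g=False, i=False;
  g=False, i=True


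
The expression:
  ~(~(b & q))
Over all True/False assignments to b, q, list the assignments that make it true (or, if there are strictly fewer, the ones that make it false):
is true only for:
  b=True, q=True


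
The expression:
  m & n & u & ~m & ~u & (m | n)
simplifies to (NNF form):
False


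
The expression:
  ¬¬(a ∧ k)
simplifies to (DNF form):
a ∧ k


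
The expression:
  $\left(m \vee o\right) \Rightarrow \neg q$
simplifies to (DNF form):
$\left(\neg m \wedge \neg o\right) \vee \neg q$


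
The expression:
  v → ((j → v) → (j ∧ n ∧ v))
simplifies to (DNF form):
(j ∧ n) ∨ ¬v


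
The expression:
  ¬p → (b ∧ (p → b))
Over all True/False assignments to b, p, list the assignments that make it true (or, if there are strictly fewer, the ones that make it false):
is false only for:
  b=False, p=False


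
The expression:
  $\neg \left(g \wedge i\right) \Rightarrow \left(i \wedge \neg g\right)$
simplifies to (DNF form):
$i$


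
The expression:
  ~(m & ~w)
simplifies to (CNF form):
w | ~m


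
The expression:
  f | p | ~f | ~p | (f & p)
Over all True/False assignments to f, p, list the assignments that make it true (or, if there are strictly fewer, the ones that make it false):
is always true.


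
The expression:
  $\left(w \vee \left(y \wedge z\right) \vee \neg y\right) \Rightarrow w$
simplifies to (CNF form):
$\left(w \vee y\right) \wedge \left(w \vee \neg z\right)$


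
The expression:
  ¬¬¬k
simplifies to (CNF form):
¬k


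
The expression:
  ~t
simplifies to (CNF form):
~t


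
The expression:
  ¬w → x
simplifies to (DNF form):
w ∨ x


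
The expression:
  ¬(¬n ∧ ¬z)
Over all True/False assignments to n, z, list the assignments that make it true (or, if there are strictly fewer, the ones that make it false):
is false only for:
  n=False, z=False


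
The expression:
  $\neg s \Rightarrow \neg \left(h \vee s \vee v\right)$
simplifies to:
$s \vee \left(\neg h \wedge \neg v\right)$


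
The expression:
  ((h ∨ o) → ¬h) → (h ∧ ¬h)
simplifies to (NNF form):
h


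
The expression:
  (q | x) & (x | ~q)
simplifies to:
x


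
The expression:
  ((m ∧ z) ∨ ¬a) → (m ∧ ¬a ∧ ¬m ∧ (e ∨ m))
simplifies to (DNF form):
(a ∧ ¬m) ∨ (a ∧ ¬z)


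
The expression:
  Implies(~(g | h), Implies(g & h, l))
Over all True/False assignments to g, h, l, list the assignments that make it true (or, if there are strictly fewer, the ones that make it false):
is always true.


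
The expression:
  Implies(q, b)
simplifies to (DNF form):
b | ~q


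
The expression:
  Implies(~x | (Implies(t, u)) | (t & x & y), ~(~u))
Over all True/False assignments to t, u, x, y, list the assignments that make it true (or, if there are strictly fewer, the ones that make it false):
is false only for:
  t=False, u=False, x=False, y=False;
  t=False, u=False, x=False, y=True;
  t=False, u=False, x=True, y=False;
  t=False, u=False, x=True, y=True;
  t=True, u=False, x=False, y=False;
  t=True, u=False, x=False, y=True;
  t=True, u=False, x=True, y=True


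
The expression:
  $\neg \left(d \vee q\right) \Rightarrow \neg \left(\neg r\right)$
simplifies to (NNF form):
$d \vee q \vee r$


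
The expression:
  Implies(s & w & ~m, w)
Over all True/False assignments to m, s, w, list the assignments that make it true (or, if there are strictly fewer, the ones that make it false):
is always true.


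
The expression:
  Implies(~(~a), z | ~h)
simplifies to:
z | ~a | ~h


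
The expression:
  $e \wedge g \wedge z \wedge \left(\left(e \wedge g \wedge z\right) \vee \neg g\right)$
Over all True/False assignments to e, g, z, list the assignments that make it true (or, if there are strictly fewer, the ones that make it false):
is true only for:
  e=True, g=True, z=True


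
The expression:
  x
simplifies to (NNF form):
x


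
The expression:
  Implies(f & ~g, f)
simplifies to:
True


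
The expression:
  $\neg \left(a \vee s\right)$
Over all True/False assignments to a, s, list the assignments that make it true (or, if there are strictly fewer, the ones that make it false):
is true only for:
  a=False, s=False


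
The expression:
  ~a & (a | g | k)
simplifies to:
~a & (g | k)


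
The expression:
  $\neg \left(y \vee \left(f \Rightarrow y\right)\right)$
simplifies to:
$f \wedge \neg y$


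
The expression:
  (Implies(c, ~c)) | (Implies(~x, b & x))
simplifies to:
x | ~c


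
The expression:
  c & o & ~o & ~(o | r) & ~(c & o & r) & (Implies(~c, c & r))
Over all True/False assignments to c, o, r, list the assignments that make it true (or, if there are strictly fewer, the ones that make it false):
is never true.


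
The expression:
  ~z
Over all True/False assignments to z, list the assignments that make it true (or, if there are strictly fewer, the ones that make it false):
is true only for:
  z=False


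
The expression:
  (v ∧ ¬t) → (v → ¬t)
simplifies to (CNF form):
True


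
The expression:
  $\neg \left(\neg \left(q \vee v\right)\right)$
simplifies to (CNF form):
$q \vee v$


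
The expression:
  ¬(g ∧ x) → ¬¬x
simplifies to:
x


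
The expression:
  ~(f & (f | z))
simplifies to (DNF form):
~f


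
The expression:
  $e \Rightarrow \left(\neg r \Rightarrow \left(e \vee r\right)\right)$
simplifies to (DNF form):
$\text{True}$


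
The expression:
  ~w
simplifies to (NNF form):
~w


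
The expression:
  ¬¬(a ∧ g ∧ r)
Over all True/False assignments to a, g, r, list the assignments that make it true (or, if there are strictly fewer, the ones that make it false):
is true only for:
  a=True, g=True, r=True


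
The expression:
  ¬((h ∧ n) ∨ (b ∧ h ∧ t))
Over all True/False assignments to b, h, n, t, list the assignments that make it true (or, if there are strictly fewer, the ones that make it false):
is false only for:
  b=False, h=True, n=True, t=False;
  b=False, h=True, n=True, t=True;
  b=True, h=True, n=False, t=True;
  b=True, h=True, n=True, t=False;
  b=True, h=True, n=True, t=True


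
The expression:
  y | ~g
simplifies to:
y | ~g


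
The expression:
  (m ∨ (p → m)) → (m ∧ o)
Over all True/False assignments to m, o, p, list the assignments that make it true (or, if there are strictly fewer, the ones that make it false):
is true only for:
  m=False, o=False, p=True;
  m=False, o=True, p=True;
  m=True, o=True, p=False;
  m=True, o=True, p=True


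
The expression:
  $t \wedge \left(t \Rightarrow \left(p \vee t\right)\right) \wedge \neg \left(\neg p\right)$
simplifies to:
$p \wedge t$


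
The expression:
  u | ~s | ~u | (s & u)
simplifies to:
True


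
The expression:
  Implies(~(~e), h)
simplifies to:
h | ~e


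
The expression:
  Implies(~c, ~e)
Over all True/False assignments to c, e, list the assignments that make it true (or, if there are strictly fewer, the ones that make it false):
is false only for:
  c=False, e=True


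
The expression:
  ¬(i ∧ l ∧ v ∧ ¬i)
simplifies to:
True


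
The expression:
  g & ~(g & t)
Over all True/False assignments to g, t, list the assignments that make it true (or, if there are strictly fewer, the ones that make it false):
is true only for:
  g=True, t=False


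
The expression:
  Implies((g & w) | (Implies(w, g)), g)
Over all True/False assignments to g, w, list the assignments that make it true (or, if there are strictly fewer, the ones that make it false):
is false only for:
  g=False, w=False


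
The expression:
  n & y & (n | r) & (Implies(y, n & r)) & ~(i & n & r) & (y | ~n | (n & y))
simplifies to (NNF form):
n & r & y & ~i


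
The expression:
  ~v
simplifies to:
~v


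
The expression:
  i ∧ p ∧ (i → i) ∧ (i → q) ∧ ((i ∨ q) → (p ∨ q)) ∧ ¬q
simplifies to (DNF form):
False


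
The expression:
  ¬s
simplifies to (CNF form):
¬s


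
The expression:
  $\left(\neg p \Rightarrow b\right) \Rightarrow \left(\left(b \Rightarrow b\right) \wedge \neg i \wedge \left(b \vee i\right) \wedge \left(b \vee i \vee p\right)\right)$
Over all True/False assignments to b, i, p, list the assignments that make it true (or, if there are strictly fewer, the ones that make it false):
is true only for:
  b=False, i=False, p=False;
  b=False, i=True, p=False;
  b=True, i=False, p=False;
  b=True, i=False, p=True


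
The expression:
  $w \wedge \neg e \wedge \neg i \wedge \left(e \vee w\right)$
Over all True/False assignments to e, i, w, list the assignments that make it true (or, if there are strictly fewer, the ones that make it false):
is true only for:
  e=False, i=False, w=True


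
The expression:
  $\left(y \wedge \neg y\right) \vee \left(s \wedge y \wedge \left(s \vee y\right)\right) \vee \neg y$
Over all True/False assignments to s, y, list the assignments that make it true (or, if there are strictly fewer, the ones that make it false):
is false only for:
  s=False, y=True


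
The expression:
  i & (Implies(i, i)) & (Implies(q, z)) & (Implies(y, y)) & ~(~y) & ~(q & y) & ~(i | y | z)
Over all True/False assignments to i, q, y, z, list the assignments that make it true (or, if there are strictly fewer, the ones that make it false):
is never true.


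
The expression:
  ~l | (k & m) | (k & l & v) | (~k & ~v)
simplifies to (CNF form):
(k | ~l | ~v) & (m | v | ~k | ~l)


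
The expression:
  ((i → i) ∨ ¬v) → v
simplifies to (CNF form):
v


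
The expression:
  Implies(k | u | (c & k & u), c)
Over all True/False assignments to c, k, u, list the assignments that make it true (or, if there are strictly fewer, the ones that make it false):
is false only for:
  c=False, k=False, u=True;
  c=False, k=True, u=False;
  c=False, k=True, u=True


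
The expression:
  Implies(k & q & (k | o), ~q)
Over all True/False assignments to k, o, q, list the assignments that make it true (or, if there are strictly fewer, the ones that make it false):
is false only for:
  k=True, o=False, q=True;
  k=True, o=True, q=True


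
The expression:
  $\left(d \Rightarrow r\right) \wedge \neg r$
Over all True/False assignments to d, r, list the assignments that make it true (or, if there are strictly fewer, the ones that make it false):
is true only for:
  d=False, r=False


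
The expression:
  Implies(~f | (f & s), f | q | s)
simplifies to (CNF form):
f | q | s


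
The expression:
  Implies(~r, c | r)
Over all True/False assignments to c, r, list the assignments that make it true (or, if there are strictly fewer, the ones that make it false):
is false only for:
  c=False, r=False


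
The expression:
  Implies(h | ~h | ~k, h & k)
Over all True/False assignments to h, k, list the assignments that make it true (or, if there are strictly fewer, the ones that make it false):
is true only for:
  h=True, k=True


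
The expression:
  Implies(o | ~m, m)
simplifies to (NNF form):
m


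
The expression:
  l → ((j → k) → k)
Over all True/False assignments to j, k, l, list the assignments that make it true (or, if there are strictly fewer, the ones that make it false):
is false only for:
  j=False, k=False, l=True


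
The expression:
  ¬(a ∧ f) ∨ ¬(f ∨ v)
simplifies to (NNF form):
¬a ∨ ¬f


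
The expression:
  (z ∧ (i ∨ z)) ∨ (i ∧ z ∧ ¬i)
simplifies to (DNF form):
z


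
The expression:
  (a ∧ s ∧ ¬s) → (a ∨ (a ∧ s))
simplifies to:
True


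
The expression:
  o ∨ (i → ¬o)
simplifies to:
True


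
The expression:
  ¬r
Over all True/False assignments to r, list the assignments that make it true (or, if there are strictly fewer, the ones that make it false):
is true only for:
  r=False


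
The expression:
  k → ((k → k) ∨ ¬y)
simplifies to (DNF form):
True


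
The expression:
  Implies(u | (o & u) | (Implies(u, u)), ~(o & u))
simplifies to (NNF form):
~o | ~u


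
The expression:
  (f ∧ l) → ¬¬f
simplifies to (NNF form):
True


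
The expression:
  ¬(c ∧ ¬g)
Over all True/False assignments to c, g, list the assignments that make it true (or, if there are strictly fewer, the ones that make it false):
is false only for:
  c=True, g=False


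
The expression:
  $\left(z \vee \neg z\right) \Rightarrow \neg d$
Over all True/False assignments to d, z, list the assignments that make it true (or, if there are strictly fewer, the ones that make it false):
is true only for:
  d=False, z=False;
  d=False, z=True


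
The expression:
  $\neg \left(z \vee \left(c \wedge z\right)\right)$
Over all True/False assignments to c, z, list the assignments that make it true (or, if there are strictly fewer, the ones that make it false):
is true only for:
  c=False, z=False;
  c=True, z=False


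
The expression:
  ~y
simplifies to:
~y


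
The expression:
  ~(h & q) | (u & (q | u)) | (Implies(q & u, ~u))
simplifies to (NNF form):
True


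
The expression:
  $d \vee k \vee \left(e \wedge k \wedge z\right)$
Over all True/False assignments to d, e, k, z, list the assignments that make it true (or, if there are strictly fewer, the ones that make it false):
is false only for:
  d=False, e=False, k=False, z=False;
  d=False, e=False, k=False, z=True;
  d=False, e=True, k=False, z=False;
  d=False, e=True, k=False, z=True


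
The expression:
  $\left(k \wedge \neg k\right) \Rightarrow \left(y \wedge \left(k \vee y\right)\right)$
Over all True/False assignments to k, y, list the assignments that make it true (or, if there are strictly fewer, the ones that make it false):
is always true.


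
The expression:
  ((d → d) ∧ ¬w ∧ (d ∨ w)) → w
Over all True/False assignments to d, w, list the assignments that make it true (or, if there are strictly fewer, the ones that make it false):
is false only for:
  d=True, w=False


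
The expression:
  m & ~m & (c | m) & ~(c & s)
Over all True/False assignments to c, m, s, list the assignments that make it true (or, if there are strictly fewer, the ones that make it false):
is never true.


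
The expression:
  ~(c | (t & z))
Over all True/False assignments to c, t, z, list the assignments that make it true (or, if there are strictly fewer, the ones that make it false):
is true only for:
  c=False, t=False, z=False;
  c=False, t=False, z=True;
  c=False, t=True, z=False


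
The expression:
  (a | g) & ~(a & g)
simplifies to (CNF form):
(a | g) & (~a | ~g)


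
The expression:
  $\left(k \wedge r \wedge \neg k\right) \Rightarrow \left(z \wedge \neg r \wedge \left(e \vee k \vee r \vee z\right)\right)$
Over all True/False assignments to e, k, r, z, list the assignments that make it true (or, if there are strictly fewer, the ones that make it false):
is always true.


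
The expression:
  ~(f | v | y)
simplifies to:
~f & ~v & ~y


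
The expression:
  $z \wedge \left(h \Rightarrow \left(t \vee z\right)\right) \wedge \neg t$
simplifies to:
$z \wedge \neg t$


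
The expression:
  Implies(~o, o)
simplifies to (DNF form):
o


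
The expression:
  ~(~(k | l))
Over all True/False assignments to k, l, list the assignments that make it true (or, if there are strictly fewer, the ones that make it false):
is false only for:
  k=False, l=False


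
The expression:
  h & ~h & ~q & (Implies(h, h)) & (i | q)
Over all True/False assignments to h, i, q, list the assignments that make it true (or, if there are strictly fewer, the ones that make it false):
is never true.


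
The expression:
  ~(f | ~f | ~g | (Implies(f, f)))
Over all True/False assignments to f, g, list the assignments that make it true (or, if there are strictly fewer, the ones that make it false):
is never true.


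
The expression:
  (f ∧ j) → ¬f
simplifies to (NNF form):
¬f ∨ ¬j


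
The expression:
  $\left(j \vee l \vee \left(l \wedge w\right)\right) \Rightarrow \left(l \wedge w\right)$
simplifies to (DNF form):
$\left(l \wedge w\right) \vee \left(\neg j \wedge \neg l\right)$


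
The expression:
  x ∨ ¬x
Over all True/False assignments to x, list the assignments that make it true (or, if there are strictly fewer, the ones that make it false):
is always true.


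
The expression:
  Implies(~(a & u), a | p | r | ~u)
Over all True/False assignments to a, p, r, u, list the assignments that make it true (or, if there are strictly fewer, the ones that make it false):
is false only for:
  a=False, p=False, r=False, u=True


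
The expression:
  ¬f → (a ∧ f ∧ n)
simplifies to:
f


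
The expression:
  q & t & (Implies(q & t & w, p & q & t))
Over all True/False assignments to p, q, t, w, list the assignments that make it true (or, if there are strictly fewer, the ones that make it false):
is true only for:
  p=False, q=True, t=True, w=False;
  p=True, q=True, t=True, w=False;
  p=True, q=True, t=True, w=True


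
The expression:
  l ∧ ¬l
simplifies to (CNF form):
False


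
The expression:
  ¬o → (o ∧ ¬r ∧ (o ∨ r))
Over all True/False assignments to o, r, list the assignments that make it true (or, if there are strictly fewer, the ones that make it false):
is true only for:
  o=True, r=False;
  o=True, r=True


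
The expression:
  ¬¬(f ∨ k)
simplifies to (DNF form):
f ∨ k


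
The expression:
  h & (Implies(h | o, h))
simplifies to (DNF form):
h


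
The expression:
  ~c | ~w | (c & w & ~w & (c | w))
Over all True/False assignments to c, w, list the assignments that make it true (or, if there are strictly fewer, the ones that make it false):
is false only for:
  c=True, w=True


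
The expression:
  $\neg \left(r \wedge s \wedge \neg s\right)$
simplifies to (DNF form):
$\text{True}$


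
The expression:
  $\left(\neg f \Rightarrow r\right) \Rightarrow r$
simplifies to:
$r \vee \neg f$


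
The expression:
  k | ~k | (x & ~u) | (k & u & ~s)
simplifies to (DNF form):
True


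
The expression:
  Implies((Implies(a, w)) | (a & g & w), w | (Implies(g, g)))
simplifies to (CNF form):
True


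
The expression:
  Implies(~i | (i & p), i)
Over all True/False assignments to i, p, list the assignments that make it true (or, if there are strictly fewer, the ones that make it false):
is true only for:
  i=True, p=False;
  i=True, p=True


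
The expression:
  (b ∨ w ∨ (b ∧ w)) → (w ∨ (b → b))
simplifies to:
True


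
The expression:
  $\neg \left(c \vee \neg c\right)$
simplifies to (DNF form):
$\text{False}$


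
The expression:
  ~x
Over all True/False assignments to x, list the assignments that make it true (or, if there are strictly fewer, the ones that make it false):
is true only for:
  x=False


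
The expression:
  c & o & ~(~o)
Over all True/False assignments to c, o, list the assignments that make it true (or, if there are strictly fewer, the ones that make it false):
is true only for:
  c=True, o=True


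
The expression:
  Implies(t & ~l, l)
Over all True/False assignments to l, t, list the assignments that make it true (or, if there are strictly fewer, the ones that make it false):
is false only for:
  l=False, t=True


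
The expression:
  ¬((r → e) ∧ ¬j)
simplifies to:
j ∨ (r ∧ ¬e)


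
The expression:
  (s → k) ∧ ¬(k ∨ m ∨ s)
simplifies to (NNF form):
¬k ∧ ¬m ∧ ¬s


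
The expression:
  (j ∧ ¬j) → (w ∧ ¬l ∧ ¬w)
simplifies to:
True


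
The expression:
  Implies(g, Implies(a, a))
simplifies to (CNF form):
True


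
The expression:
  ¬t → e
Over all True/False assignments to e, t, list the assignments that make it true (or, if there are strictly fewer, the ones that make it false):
is false only for:
  e=False, t=False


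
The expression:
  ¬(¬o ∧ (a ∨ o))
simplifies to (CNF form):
o ∨ ¬a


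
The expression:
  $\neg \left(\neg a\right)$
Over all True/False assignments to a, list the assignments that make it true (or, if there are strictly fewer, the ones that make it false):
is true only for:
  a=True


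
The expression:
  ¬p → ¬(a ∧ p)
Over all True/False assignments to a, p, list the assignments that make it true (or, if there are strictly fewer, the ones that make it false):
is always true.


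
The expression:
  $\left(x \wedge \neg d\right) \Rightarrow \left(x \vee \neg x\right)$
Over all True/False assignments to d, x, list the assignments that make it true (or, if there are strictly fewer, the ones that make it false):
is always true.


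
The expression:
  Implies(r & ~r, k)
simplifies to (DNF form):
True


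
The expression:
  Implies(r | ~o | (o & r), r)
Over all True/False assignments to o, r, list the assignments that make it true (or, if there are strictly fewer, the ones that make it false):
is false only for:
  o=False, r=False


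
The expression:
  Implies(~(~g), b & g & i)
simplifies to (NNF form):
~g | (b & i)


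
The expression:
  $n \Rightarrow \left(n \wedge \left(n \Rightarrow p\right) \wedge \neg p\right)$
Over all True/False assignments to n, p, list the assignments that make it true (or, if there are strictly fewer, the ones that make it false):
is true only for:
  n=False, p=False;
  n=False, p=True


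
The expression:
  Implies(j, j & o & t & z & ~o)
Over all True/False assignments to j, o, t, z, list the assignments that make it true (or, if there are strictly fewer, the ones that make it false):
is true only for:
  j=False, o=False, t=False, z=False;
  j=False, o=False, t=False, z=True;
  j=False, o=False, t=True, z=False;
  j=False, o=False, t=True, z=True;
  j=False, o=True, t=False, z=False;
  j=False, o=True, t=False, z=True;
  j=False, o=True, t=True, z=False;
  j=False, o=True, t=True, z=True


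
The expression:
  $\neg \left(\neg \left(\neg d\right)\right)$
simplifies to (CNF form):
$\neg d$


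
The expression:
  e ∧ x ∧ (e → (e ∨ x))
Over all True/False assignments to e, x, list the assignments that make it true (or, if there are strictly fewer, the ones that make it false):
is true only for:
  e=True, x=True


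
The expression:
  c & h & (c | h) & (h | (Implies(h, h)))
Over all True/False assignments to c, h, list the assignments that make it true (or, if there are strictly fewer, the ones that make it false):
is true only for:
  c=True, h=True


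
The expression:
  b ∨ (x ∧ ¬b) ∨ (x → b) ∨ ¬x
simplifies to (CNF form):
True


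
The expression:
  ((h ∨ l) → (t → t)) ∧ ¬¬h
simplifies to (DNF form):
h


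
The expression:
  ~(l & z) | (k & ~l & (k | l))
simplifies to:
~l | ~z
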